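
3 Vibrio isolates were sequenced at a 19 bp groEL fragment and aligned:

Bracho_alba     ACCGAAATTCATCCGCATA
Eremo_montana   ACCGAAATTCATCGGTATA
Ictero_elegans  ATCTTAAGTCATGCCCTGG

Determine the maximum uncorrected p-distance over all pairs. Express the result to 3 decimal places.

Pairwise Hamming distances:
  Bracho_alba vs Eremo_montana: 2
  Bracho_alba vs Ictero_elegans: 9
  Eremo_montana vs Ictero_elegans: 11
The largest is 11 mismatches, between Eremo_montana and Ictero_elegans; p = 11/19 = 0.579.

0.579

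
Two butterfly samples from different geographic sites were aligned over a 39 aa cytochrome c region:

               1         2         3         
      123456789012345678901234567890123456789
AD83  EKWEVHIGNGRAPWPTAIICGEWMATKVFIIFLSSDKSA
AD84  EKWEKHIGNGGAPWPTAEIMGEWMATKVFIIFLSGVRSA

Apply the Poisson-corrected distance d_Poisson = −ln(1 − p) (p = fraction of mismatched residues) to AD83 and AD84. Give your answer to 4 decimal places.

0.1978

Mismatches occur at site 5 (V→K), site 11 (R→G), site 18 (I→E), site 20 (C→M), site 35 (S→G), site 36 (D→V), site 37 (K→R).
p = 7/39 = 0.179487.
d = −ln(1 − 0.179487) = −ln(0.820513) = 0.1978.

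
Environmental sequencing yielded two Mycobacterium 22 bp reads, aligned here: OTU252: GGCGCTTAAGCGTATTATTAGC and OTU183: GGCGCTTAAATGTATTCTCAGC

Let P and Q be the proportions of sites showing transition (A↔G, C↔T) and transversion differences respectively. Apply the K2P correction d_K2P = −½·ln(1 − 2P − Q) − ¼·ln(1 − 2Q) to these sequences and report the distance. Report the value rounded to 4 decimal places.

Differing sites — 10:G/A (Ti); 11:C/T (Ti); 17:A/C (Tv); 19:T/C (Ti).
Of the 4 differences, 3 transitions and 1 transversion over 22 sites: P = 3/22 = 0.136364, Q = 1/22 = 0.045455.
d = −0.5·ln(0.681817) − 0.25·ln(0.909090) = −0.5·(-0.382994) − 0.25·(-0.095311) = 0.2153.

0.2153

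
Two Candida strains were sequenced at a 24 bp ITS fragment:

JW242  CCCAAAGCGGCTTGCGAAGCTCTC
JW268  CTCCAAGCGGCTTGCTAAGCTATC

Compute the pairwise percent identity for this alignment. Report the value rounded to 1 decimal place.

83.3%

Mismatches occur at site 2 (C/T), site 4 (A/C), site 16 (G/T), site 22 (C/A).
20 of the 24 sites match, so the percent identity is 20/24 × 100 = 83.3%.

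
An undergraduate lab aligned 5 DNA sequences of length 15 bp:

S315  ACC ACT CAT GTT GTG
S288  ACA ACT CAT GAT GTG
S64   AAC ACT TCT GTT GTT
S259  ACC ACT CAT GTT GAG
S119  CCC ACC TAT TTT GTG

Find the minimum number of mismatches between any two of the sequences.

Pairwise Hamming distances:
  S315 vs S288: 2
  S315 vs S64: 4
  S315 vs S259: 1
  S315 vs S119: 4
  S288 vs S64: 6
  S288 vs S259: 3
  S288 vs S119: 6
  S64 vs S259: 5
  S64 vs S119: 6
  S259 vs S119: 5
The smallest is 1, between S315 and S259.

1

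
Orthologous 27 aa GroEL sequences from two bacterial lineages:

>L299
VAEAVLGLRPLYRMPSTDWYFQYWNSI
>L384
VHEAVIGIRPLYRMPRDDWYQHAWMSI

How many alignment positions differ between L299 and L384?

9

Differing sites — 2:A/H; 6:L/I; 8:L/I; 16:S/R; 17:T/D; 21:F/Q; 22:Q/H; 23:Y/A; 25:N/M.
That gives 9 mismatches out of 27 aligned sites, so the Hamming distance is 9.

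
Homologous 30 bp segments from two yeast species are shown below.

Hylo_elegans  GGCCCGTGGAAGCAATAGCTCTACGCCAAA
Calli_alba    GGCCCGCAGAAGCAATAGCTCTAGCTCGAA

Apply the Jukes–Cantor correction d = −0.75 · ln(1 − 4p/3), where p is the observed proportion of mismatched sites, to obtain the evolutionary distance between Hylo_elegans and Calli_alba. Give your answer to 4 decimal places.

Differing sites — 7:T/C; 8:G/A; 24:C/G; 25:G/C; 26:C/T; 28:A/G.
p = 6/30 = 0.200000.
d = −0.75 · ln(1 − (4/3)·0.200000) = −0.75 · ln(0.733333) = −0.75 · (-0.310155) = 0.2326.

0.2326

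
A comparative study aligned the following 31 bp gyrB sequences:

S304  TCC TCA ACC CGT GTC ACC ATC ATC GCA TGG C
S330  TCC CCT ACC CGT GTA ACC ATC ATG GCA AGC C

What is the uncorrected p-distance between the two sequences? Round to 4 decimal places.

0.1935

Differing sites — 4:T/C; 6:A/T; 15:C/A; 24:C/G; 28:T/A; 30:G/C.
There are 6 differences over 31 sites, so p = 6/31 = 0.1935.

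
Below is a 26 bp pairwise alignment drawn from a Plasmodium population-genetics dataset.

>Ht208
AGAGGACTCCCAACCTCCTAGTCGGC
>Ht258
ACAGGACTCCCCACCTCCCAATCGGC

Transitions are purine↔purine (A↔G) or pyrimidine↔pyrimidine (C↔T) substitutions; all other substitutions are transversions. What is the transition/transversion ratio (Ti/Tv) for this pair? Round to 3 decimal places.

1.000

Mismatches occur at site 2 (G→C, transversion), site 12 (A→C, transversion), site 19 (T→C, transition), site 21 (G→A, transition).
Of the 4 differences, 2 transitions and 2 transversions, so Ti/Tv = 2/2 = 1.000.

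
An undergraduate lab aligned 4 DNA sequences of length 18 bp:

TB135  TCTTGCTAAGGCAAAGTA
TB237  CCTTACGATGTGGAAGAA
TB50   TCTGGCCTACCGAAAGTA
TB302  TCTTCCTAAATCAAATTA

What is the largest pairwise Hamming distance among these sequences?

10

Pairwise Hamming distances:
  TB135 vs TB237: 8
  TB135 vs TB50: 6
  TB135 vs TB302: 4
  TB237 vs TB50: 10
  TB237 vs TB302: 9
  TB50 vs TB302: 8
The largest is 10, between TB237 and TB50.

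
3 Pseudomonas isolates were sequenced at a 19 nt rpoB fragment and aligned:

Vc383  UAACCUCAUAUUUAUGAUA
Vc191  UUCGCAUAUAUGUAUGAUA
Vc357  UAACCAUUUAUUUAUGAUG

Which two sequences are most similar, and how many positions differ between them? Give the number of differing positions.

Pairwise Hamming distances:
  Vc383 vs Vc191: 6
  Vc383 vs Vc357: 4
  Vc191 vs Vc357: 6
The smallest is 4, between Vc383 and Vc357.

4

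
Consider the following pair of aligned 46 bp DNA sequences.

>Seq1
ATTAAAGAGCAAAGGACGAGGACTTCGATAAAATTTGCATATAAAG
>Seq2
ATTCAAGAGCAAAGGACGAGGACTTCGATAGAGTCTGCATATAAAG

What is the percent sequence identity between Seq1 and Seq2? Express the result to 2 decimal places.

The sequences differ at positions 4 (A/C), 31 (A/G), 33 (A/G), 35 (T/C).
42 of the 46 sites match, so the percent identity is 42/46 × 100 = 91.30%.

91.30%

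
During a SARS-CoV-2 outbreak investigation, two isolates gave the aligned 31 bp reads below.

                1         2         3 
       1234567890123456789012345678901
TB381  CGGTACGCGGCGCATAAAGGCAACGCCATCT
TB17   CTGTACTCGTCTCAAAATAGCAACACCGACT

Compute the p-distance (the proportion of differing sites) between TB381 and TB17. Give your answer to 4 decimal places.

0.3226

Mismatches occur at site 2 (G→T), site 7 (G→T), site 10 (G→T), site 12 (G→T), site 15 (T→A), site 18 (A→T), site 19 (G→A), site 25 (G→A), site 28 (A→G), site 29 (T→A).
There are 10 differences over 31 sites, so p = 10/31 = 0.3226.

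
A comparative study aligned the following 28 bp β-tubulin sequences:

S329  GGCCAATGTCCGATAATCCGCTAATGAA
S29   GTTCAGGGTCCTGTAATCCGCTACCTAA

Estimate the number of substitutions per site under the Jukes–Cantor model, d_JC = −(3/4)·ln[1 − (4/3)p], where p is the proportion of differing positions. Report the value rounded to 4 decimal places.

Differing sites — 2:G/T; 3:C/T; 6:A/G; 7:T/G; 12:G/T; 13:A/G; 24:A/C; 25:T/C; 26:G/T.
p = 9/28 = 0.321429.
d = −0.75 · ln(1 − (4/3)·0.321429) = −0.75 · ln(0.571428) = −0.75 · (-0.559617) = 0.4197.

0.4197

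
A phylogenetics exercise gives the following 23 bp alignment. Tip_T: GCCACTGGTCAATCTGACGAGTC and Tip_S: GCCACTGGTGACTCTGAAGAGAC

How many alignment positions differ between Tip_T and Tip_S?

4

Mismatches occur at site 10 (C→G), site 12 (A→C), site 18 (C→A), site 22 (T→A).
That gives 4 mismatches out of 23 aligned sites, so the Hamming distance is 4.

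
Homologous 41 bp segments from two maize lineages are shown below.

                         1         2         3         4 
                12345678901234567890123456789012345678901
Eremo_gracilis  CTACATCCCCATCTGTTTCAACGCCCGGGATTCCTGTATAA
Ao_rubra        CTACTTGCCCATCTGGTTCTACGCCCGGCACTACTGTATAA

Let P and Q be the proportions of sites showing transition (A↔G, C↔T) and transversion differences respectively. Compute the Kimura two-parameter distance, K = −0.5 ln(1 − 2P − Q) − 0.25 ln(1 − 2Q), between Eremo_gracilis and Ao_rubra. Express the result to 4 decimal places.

Mismatches occur at site 5 (A→T, transversion), site 7 (C→G, transversion), site 16 (T→G, transversion), site 20 (A→T, transversion), site 29 (G→C, transversion), site 31 (T→C, transition), site 33 (C→A, transversion).
Of the 7 differences, 1 transition and 6 transversions over 41 sites: P = 1/41 = 0.024390, Q = 6/41 = 0.146341.
d = −0.5·ln(0.804879) − 0.25·ln(0.707318) = −0.5·(-0.217063) − 0.25·(-0.346275) = 0.1951.

0.1951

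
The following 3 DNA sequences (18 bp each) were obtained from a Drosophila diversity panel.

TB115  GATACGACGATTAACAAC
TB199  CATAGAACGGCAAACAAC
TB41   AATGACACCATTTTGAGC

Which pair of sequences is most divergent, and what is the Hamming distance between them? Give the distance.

12

Pairwise Hamming distances:
  TB115 vs TB199: 6
  TB115 vs TB41: 9
  TB199 vs TB41: 12
The largest is 12, between TB199 and TB41.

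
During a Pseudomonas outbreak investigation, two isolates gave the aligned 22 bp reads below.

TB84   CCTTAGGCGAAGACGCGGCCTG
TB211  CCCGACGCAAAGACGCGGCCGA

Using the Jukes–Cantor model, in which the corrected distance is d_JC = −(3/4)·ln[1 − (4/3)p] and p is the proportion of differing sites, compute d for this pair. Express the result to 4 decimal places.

Differing sites — 3:T/C; 4:T/G; 6:G/C; 9:G/A; 21:T/G; 22:G/A.
p = 6/22 = 0.272727.
d = −0.75 · ln(1 − (4/3)·0.272727) = −0.75 · ln(0.636364) = −0.75 · (-0.451985) = 0.3390.

0.3390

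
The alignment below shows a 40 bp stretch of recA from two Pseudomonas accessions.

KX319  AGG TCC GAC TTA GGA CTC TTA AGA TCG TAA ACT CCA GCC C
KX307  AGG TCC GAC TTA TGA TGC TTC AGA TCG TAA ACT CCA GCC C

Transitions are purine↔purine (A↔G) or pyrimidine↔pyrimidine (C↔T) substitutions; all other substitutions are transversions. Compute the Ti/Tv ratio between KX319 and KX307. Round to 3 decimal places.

0.333

Differing sites — 13:G/T (Tv); 16:C/T (Ti); 17:T/G (Tv); 21:A/C (Tv).
Of the 4 differences, 1 transition and 3 transversions, so Ti/Tv = 1/3 = 0.333.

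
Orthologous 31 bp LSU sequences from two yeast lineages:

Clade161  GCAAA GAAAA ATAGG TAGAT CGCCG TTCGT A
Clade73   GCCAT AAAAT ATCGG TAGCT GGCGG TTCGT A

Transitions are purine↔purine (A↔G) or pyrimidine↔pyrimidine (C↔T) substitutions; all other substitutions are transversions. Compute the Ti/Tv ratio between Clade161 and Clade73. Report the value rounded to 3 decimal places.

The sequences differ at positions 3 (A/C, transversion), 5 (A/T, transversion), 6 (G/A, transition), 10 (A/T, transversion), 13 (A/C, transversion), 19 (A/C, transversion), 21 (C/G, transversion), 24 (C/G, transversion).
Of the 8 differences, 1 transition and 7 transversions, so Ti/Tv = 1/7 = 0.143.

0.143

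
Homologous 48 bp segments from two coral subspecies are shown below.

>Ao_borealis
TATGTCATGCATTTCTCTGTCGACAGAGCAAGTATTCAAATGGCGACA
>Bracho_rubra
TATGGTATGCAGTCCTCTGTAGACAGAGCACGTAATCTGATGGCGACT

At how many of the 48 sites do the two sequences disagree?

10

The sequences differ at positions 5 (T/G), 6 (C/T), 12 (T/G), 14 (T/C), 21 (C/A), 31 (A/C), 35 (T/A), 38 (A/T), 39 (A/G), 48 (A/T).
That gives 10 mismatches out of 48 aligned sites, so the Hamming distance is 10.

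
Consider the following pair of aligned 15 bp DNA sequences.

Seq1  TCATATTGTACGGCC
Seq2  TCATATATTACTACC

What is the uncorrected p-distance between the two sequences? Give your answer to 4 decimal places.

0.2667

Mismatches occur at site 7 (T/A), site 8 (G/T), site 12 (G/T), site 13 (G/A).
There are 4 differences over 15 sites, so p = 4/15 = 0.2667.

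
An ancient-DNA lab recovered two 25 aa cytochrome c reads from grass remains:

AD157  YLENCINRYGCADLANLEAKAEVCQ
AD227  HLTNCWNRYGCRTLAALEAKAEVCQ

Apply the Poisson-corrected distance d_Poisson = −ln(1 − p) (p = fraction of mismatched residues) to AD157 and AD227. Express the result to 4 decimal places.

Differing sites — 1:Y/H; 3:E/T; 6:I/W; 12:A/R; 13:D/T; 16:N/A.
p = 6/25 = 0.240000.
d = −ln(1 − 0.240000) = −ln(0.760000) = 0.2744.

0.2744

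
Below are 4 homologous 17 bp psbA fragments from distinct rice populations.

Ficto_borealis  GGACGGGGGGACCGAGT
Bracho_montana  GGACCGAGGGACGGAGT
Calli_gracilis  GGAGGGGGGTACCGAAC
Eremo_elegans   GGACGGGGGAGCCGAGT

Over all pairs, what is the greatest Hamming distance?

7

Pairwise Hamming distances:
  Ficto_borealis vs Bracho_montana: 3
  Ficto_borealis vs Calli_gracilis: 4
  Ficto_borealis vs Eremo_elegans: 2
  Bracho_montana vs Calli_gracilis: 7
  Bracho_montana vs Eremo_elegans: 5
  Calli_gracilis vs Eremo_elegans: 5
The largest is 7, between Bracho_montana and Calli_gracilis.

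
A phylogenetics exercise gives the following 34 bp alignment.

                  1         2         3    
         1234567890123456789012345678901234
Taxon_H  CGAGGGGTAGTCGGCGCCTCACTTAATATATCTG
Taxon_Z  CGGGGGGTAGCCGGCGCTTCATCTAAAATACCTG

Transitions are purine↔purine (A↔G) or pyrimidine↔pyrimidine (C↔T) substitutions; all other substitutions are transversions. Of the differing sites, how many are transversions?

Mismatches occur at site 3 (A↔G, transition), site 11 (T↔C, transition), site 18 (C↔T, transition), site 22 (C↔T, transition), site 23 (T↔C, transition), site 27 (T↔A, transversion), site 31 (T↔C, transition).
Of the 7 differences, 6 transitions and 1 transversion, so the answer is 1.

1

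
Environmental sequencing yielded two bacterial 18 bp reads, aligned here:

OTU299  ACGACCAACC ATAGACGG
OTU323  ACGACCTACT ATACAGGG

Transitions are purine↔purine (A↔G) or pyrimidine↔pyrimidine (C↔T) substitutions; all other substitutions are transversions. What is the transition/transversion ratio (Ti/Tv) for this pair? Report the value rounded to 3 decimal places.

Mismatches occur at site 7 (A→T, transversion), site 10 (C→T, transition), site 14 (G→C, transversion), site 16 (C→G, transversion).
Of the 4 differences, 1 transition and 3 transversions, so Ti/Tv = 1/3 = 0.333.

0.333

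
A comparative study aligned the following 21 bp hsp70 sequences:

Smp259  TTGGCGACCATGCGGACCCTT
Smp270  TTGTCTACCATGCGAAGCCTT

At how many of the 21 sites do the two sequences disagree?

Mismatches occur at site 4 (G→T), site 6 (G→T), site 15 (G→A), site 17 (C→G).
That gives 4 mismatches out of 21 aligned sites, so the Hamming distance is 4.

4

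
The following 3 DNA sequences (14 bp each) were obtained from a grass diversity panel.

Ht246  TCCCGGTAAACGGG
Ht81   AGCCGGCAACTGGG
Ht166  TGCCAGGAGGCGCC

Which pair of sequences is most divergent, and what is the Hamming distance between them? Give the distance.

Pairwise Hamming distances:
  Ht246 vs Ht81: 5
  Ht246 vs Ht166: 7
  Ht81 vs Ht166: 8
The largest is 8, between Ht81 and Ht166.

8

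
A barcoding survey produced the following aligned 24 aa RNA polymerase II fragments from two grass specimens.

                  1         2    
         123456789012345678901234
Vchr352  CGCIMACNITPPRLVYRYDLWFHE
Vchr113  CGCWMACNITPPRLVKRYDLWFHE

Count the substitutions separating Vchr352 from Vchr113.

2

Mismatches occur at site 4 (I↔W), site 16 (Y↔K).
That gives 2 mismatches out of 24 aligned sites, so the Hamming distance is 2.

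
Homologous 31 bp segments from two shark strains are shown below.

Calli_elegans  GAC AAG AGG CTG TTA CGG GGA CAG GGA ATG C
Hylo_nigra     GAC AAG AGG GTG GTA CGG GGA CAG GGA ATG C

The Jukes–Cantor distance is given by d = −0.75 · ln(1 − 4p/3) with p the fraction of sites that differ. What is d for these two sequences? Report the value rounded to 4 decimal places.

Mismatches occur at site 10 (C→G), site 13 (T→G).
p = 2/31 = 0.064516.
d = −0.75 · ln(1 − (4/3)·0.064516) = −0.75 · ln(0.913979) = −0.75 · (-0.089948) = 0.0675.

0.0675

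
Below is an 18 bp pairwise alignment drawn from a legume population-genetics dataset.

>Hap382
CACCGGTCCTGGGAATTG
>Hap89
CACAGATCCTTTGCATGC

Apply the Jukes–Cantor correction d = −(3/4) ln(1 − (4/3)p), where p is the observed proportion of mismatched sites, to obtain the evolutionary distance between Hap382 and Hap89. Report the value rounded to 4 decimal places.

0.5482

Mismatches occur at site 4 (C→A), site 6 (G→A), site 11 (G→T), site 12 (G→T), site 14 (A→C), site 17 (T→G), site 18 (G→C).
p = 7/18 = 0.388889.
d = −0.75 · ln(1 − (4/3)·0.388889) = −0.75 · ln(0.481481) = −0.75 · (-0.730889) = 0.5482.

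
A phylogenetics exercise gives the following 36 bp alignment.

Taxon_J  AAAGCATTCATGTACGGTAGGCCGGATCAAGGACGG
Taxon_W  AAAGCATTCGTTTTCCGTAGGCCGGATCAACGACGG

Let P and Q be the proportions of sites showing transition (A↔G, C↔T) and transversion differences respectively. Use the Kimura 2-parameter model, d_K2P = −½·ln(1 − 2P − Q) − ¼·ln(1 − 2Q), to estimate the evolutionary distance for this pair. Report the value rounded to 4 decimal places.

0.1540

Mismatches occur at site 10 (A→G, transition), site 12 (G→T, transversion), site 14 (A→T, transversion), site 16 (G→C, transversion), site 31 (G→C, transversion).
Of the 5 differences, 1 transition and 4 transversions over 36 sites: P = 1/36 = 0.027778, Q = 4/36 = 0.111111.
d = −0.5·ln(0.833333) − 0.25·ln(0.777778) = −0.5·(-0.182322) − 0.25·(-0.251314) = 0.1540.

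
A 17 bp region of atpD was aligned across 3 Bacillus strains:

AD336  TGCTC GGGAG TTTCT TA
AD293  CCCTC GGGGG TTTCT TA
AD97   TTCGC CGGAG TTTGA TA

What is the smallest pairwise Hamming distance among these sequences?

Pairwise Hamming distances:
  AD336 vs AD293: 3
  AD336 vs AD97: 5
  AD293 vs AD97: 7
The smallest is 3, between AD336 and AD293.

3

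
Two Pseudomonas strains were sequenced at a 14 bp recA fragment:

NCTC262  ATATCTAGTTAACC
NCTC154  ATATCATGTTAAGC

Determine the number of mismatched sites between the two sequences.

3

Differing sites — 6:T/A; 7:A/T; 13:C/G.
That gives 3 mismatches out of 14 aligned sites, so the Hamming distance is 3.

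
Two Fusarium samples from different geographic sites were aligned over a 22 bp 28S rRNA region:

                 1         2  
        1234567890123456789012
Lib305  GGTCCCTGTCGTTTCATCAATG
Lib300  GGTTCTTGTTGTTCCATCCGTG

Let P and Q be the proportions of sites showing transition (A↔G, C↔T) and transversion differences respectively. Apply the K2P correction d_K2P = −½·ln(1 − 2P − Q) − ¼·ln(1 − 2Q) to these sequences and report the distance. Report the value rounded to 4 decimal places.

The sequences differ at positions 4 (C/T, transition), 6 (C/T, transition), 10 (C/T, transition), 14 (T/C, transition), 19 (A/C, transversion), 20 (A/G, transition).
Of the 6 differences, 5 transitions and 1 transversion over 22 sites: P = 5/22 = 0.227273, Q = 1/22 = 0.045455.
d = −0.5·ln(0.499999) − 0.25·ln(0.909090) = −0.5·(-0.693149) − 0.25·(-0.095311) = 0.3704.

0.3704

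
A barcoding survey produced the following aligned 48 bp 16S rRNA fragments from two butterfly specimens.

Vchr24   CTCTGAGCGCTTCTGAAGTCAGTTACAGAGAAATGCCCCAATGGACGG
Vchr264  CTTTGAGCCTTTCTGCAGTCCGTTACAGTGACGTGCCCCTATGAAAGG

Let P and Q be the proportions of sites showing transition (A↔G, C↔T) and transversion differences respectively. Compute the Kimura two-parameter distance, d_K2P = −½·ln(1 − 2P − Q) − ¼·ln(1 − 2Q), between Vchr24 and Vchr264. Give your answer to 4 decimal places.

0.2736

The sequences differ at positions 3 (C/T, transition), 9 (G/C, transversion), 10 (C/T, transition), 16 (A/C, transversion), 21 (A/C, transversion), 29 (A/T, transversion), 32 (A/C, transversion), 33 (A/G, transition), 40 (A/T, transversion), 44 (G/A, transition), 46 (C/A, transversion).
Of the 11 differences, 4 transitions and 7 transversions over 48 sites: P = 4/48 = 0.083333, Q = 7/48 = 0.145833.
d = −0.5·ln(0.687501) − 0.25·ln(0.708334) = −0.5·(-0.374692) − 0.25·(-0.344840) = 0.2736.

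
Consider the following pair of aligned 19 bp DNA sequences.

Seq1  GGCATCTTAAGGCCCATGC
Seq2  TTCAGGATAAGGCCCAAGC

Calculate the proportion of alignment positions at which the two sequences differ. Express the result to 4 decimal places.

Mismatches occur at site 1 (G→T), site 2 (G→T), site 5 (T→G), site 6 (C→G), site 7 (T→A), site 17 (T→A).
There are 6 differences over 19 sites, so p = 6/19 = 0.3158.

0.3158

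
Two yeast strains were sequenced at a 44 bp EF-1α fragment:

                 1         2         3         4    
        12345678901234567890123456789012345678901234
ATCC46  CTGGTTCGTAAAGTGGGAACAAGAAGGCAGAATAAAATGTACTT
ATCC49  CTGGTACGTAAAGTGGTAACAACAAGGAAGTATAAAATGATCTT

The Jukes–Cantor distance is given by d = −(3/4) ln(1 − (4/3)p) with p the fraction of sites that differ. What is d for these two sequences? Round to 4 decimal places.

Mismatches occur at site 6 (T↔A), site 17 (G↔T), site 23 (G↔C), site 28 (C↔A), site 31 (A↔T), site 40 (T↔A), site 41 (A↔T).
p = 7/44 = 0.159091.
d = −0.75 · ln(1 − (4/3)·0.159091) = −0.75 · ln(0.787879) = −0.75 · (-0.238411) = 0.1788.

0.1788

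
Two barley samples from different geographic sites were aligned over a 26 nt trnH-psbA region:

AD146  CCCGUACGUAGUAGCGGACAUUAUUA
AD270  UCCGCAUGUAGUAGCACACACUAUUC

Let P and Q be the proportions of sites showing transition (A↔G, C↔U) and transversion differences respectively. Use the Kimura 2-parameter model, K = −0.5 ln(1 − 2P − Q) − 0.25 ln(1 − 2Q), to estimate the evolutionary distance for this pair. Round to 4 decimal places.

0.3513

Mismatches occur at site 1 (C↔U, transition), site 5 (U↔C, transition), site 7 (C↔U, transition), site 16 (G↔A, transition), site 17 (G↔C, transversion), site 21 (U↔C, transition), site 26 (A↔C, transversion).
Of the 7 differences, 5 transitions and 2 transversions over 26 sites: P = 5/26 = 0.192308, Q = 2/26 = 0.076923.
d = −0.5·ln(0.538461) − 0.25·ln(0.846154) = −0.5·(-0.619040) − 0.25·(-0.167054) = 0.3513.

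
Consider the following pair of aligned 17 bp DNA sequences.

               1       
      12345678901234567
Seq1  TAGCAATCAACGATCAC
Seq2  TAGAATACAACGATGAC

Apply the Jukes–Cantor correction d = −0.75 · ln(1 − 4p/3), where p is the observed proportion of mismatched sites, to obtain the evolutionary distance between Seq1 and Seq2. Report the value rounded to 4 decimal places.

0.2824

Mismatches occur at site 4 (C→A), site 6 (A→T), site 7 (T→A), site 15 (C→G).
p = 4/17 = 0.235294.
d = −0.75 · ln(1 − (4/3)·0.235294) = −0.75 · ln(0.686275) = −0.75 · (-0.376477) = 0.2824.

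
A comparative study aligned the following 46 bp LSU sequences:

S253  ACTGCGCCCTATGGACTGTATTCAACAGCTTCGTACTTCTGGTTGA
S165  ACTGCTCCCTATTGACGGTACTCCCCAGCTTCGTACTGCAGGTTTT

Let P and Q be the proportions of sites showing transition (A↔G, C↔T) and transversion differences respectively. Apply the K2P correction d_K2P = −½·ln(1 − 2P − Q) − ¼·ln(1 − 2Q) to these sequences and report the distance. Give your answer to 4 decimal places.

Mismatches occur at site 6 (G→T, transversion), site 13 (G→T, transversion), site 17 (T→G, transversion), site 21 (T→C, transition), site 24 (A→C, transversion), site 25 (A→C, transversion), site 38 (T→G, transversion), site 40 (T→A, transversion), site 45 (G→T, transversion), site 46 (A→T, transversion).
Of the 10 differences, 1 transition and 9 transversions over 46 sites: P = 1/46 = 0.021739, Q = 9/46 = 0.195652.
d = −0.5·ln(0.760870) − 0.25·ln(0.608696) = −0.5·(-0.273293) − 0.25·(-0.496436) = 0.2608.

0.2608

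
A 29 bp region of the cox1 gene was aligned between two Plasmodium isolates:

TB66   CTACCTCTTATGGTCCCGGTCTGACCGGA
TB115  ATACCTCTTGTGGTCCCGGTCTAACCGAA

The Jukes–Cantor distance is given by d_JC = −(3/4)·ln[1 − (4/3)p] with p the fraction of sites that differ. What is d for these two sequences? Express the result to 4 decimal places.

0.1524

Mismatches occur at site 1 (C↔A), site 10 (A↔G), site 23 (G↔A), site 28 (G↔A).
p = 4/29 = 0.137931.
d = −0.75 · ln(1 − (4/3)·0.137931) = −0.75 · ln(0.816092) = −0.75 · (-0.203228) = 0.1524.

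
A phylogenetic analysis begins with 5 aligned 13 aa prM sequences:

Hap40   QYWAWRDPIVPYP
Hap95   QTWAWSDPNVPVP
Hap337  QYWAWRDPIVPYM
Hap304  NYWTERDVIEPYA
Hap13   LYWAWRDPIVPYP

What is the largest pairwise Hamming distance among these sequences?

10

Pairwise Hamming distances:
  Hap40 vs Hap95: 4
  Hap40 vs Hap337: 1
  Hap40 vs Hap304: 6
  Hap40 vs Hap13: 1
  Hap95 vs Hap337: 5
  Hap95 vs Hap304: 10
  Hap95 vs Hap13: 5
  Hap337 vs Hap304: 6
  Hap337 vs Hap13: 2
  Hap304 vs Hap13: 6
The largest is 10, between Hap95 and Hap304.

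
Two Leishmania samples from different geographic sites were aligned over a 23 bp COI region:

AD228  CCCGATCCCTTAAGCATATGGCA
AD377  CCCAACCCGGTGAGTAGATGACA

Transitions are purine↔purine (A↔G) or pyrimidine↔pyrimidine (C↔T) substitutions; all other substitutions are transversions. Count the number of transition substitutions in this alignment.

The sequences differ at positions 4 (G/A, transition), 6 (T/C, transition), 9 (C/G, transversion), 10 (T/G, transversion), 12 (A/G, transition), 15 (C/T, transition), 17 (T/G, transversion), 21 (G/A, transition).
Of the 8 differences, 5 transitions and 3 transversions, so the answer is 5.

5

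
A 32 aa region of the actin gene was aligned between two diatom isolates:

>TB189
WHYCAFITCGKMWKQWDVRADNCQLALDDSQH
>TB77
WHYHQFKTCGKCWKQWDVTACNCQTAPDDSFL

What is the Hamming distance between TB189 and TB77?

10

The sequences differ at positions 4 (C/H), 5 (A/Q), 7 (I/K), 12 (M/C), 19 (R/T), 21 (D/C), 25 (L/T), 27 (L/P), 31 (Q/F), 32 (H/L).
That gives 10 mismatches out of 32 aligned sites, so the Hamming distance is 10.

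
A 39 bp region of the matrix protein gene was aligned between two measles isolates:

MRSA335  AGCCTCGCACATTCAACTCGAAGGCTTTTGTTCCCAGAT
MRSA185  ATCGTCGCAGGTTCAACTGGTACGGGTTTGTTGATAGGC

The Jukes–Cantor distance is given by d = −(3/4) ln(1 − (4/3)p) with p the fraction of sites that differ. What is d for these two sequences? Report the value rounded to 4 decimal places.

Differing sites — 2:G/T; 4:C/G; 10:C/G; 11:A/G; 19:C/G; 21:A/T; 23:G/C; 25:C/G; 26:T/G; 33:C/G; 34:C/A; 35:C/T; 38:A/G; 39:T/C.
p = 14/39 = 0.358974.
d = −0.75 · ln(1 − (4/3)·0.358974) = −0.75 · ln(0.521368) = −0.75 · (-0.651299) = 0.4885.

0.4885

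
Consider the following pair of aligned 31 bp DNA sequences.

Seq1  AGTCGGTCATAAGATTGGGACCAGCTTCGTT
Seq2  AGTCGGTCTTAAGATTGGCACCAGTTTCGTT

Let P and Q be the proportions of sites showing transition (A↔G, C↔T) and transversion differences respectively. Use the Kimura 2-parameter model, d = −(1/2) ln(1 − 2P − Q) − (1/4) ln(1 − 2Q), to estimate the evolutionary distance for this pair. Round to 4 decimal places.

0.1036

The sequences differ at positions 9 (A/T, transversion), 19 (G/C, transversion), 25 (C/T, transition).
Of the 3 differences, 1 transition and 2 transversions over 31 sites: P = 1/31 = 0.032258, Q = 2/31 = 0.064516.
d = −0.5·ln(0.870968) − 0.25·ln(0.870968) = −0.5·(-0.138150) − 0.25·(-0.138150) = 0.1036.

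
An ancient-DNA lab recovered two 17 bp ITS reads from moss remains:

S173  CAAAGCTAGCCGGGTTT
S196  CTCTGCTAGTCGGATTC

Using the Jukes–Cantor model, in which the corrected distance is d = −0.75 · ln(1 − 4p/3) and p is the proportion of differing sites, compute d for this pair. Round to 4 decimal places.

0.4770

The sequences differ at positions 2 (A/T), 3 (A/C), 4 (A/T), 10 (C/T), 14 (G/A), 17 (T/C).
p = 6/17 = 0.352941.
d = −0.75 · ln(1 − (4/3)·0.352941) = −0.75 · ln(0.529412) = −0.75 · (-0.635988) = 0.4770.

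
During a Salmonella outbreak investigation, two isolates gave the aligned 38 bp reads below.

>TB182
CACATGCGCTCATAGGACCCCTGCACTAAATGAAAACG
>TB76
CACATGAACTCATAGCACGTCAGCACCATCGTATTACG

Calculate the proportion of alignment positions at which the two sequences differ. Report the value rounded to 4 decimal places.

0.3421

Differing sites — 7:C/A; 8:G/A; 16:G/C; 19:C/G; 20:C/T; 22:T/A; 27:T/C; 29:A/T; 30:A/C; 31:T/G; 32:G/T; 34:A/T; 35:A/T.
There are 13 differences over 38 sites, so p = 13/38 = 0.3421.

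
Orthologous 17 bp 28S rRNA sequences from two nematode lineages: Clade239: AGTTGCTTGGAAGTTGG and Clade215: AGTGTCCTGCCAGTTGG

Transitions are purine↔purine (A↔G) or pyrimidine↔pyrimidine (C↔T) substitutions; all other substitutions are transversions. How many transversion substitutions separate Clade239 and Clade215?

Differing sites — 4:T/G (Tv); 5:G/T (Tv); 7:T/C (Ti); 10:G/C (Tv); 11:A/C (Tv).
Of the 5 differences, 1 transition and 4 transversions, so the answer is 4.

4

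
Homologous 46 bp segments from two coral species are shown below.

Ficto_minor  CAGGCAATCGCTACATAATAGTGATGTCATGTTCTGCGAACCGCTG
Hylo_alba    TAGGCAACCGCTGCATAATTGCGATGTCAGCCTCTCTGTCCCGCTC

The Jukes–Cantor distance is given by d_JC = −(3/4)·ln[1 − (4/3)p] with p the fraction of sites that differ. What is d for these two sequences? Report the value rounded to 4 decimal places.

Differing sites — 1:C/T; 8:T/C; 13:A/G; 20:A/T; 22:T/C; 30:T/G; 31:G/C; 32:T/C; 36:G/C; 37:C/T; 39:A/T; 40:A/C; 46:G/C.
p = 13/46 = 0.282609.
d = −0.75 · ln(1 − (4/3)·0.282609) = −0.75 · ln(0.623188) = −0.75 · (-0.472907) = 0.3547.

0.3547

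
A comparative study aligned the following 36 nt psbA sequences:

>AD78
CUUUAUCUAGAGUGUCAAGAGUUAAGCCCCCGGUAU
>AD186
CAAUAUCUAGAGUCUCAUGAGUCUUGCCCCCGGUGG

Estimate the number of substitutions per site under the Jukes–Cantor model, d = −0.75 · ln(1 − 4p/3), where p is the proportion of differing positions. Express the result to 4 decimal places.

0.3041

Differing sites — 2:U/A; 3:U/A; 14:G/C; 18:A/U; 23:U/C; 24:A/U; 25:A/U; 35:A/G; 36:U/G.
p = 9/36 = 0.250000.
d = −0.75 · ln(1 − (4/3)·0.250000) = −0.75 · ln(0.666667) = −0.75 · (-0.405465) = 0.3041.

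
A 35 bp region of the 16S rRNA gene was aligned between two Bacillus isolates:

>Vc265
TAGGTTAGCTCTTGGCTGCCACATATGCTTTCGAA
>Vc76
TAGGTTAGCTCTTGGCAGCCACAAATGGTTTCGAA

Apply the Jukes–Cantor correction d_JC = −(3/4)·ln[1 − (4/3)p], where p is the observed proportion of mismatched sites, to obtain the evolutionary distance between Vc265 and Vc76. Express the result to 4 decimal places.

0.0910

Mismatches occur at site 17 (T↔A), site 24 (T↔A), site 28 (C↔G).
p = 3/35 = 0.085714.
d = −0.75 · ln(1 − (4/3)·0.085714) = −0.75 · ln(0.885715) = −0.75 · (-0.121360) = 0.0910.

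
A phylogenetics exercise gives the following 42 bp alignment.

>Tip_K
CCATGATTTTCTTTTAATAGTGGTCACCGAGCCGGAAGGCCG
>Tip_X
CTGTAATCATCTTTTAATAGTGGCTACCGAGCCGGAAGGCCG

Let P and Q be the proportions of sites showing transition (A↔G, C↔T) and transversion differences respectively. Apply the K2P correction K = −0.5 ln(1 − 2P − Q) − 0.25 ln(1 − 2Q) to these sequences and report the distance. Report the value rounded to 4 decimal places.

0.1974

Mismatches occur at site 2 (C↔T, transition), site 3 (A↔G, transition), site 5 (G↔A, transition), site 8 (T↔C, transition), site 9 (T↔A, transversion), site 24 (T↔C, transition), site 25 (C↔T, transition).
Of the 7 differences, 6 transitions and 1 transversion over 42 sites: P = 6/42 = 0.142857, Q = 1/42 = 0.023810.
d = −0.5·ln(0.690476) − 0.25·ln(0.952380) = −0.5·(-0.370374) − 0.25·(-0.048791) = 0.1974.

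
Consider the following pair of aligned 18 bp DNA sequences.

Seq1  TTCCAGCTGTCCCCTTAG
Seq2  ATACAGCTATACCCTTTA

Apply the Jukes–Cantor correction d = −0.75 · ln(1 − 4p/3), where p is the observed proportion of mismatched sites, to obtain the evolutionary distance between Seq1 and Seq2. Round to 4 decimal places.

Differing sites — 1:T/A; 3:C/A; 9:G/A; 11:C/A; 17:A/T; 18:G/A.
p = 6/18 = 0.333333.
d = −0.75 · ln(1 − (4/3)·0.333333) = −0.75 · ln(0.555556) = −0.75 · (-0.587786) = 0.4408.

0.4408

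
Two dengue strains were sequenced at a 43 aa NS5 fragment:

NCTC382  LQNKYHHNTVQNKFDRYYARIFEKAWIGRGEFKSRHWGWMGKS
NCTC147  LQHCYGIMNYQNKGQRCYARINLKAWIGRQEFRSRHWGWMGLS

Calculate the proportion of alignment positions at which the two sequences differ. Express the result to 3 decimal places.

0.349

Mismatches occur at site 3 (N→H), site 4 (K→C), site 6 (H→G), site 7 (H→I), site 8 (N→M), site 9 (T→N), site 10 (V→Y), site 14 (F→G), site 15 (D→Q), site 17 (Y→C), site 22 (F→N), site 23 (E→L), site 30 (G→Q), site 33 (K→R), site 42 (K→L).
There are 15 differences over 43 sites, so p = 15/43 = 0.349.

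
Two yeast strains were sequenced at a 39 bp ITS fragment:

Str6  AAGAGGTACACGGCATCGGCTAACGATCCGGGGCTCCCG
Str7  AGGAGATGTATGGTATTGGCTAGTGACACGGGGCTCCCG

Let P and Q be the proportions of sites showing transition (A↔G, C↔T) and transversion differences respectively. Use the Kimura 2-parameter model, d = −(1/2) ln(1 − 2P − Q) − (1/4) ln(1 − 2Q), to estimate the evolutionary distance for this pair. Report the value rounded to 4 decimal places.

0.3998

The sequences differ at positions 2 (A/G, transition), 6 (G/A, transition), 8 (A/G, transition), 9 (C/T, transition), 11 (C/T, transition), 14 (C/T, transition), 17 (C/T, transition), 23 (A/G, transition), 24 (C/T, transition), 27 (T/C, transition), 28 (C/A, transversion).
Of the 11 differences, 10 transitions and 1 transversion over 39 sites: P = 10/39 = 0.256410, Q = 1/39 = 0.025641.
d = −0.5·ln(0.461539) − 0.25·ln(0.948718) = −0.5·(-0.773189) − 0.25·(-0.052644) = 0.3998.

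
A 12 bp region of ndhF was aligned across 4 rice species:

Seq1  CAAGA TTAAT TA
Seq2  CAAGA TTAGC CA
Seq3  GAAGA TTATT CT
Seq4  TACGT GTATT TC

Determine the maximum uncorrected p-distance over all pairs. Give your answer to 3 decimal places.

Pairwise Hamming distances:
  Seq1 vs Seq2: 3
  Seq1 vs Seq3: 4
  Seq1 vs Seq4: 6
  Seq2 vs Seq3: 4
  Seq2 vs Seq4: 8
  Seq3 vs Seq4: 6
The largest is 8 mismatches, between Seq2 and Seq4; p = 8/12 = 0.667.

0.667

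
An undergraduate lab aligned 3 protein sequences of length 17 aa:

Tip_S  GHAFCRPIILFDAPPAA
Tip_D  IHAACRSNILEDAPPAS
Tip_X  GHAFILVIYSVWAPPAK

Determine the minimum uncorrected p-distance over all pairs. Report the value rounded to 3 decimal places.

0.353

Pairwise Hamming distances:
  Tip_S vs Tip_D: 6
  Tip_S vs Tip_X: 8
  Tip_D vs Tip_X: 11
The smallest is 6 mismatches, between Tip_S and Tip_D; p = 6/17 = 0.353.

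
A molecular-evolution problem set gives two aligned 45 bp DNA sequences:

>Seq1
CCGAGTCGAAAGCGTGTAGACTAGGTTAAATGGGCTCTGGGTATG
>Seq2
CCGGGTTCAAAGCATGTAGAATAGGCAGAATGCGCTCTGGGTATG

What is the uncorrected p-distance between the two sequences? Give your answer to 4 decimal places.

0.2000

The sequences differ at positions 4 (A/G), 7 (C/T), 8 (G/C), 14 (G/A), 21 (C/A), 26 (T/C), 27 (T/A), 28 (A/G), 33 (G/C).
There are 9 differences over 45 sites, so p = 9/45 = 0.2000.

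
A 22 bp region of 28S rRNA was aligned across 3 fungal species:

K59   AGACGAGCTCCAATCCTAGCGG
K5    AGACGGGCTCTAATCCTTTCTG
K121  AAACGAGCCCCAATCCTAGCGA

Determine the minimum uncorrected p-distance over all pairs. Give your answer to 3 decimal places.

Pairwise Hamming distances:
  K59 vs K5: 5
  K59 vs K121: 3
  K5 vs K121: 8
The smallest is 3 mismatches, between K59 and K121; p = 3/22 = 0.136.

0.136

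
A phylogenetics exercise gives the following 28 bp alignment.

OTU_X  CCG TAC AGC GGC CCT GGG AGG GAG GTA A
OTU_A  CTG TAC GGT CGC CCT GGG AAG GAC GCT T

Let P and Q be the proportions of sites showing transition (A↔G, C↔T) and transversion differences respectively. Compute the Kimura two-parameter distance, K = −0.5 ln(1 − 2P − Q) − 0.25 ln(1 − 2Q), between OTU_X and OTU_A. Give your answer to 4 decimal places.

0.4307

Mismatches occur at site 2 (C↔T, transition), site 7 (A↔G, transition), site 9 (C↔T, transition), site 10 (G↔C, transversion), site 20 (G↔A, transition), site 24 (G↔C, transversion), site 26 (T↔C, transition), site 27 (A↔T, transversion), site 28 (A↔T, transversion).
Of the 9 differences, 5 transitions and 4 transversions over 28 sites: P = 5/28 = 0.178571, Q = 4/28 = 0.142857.
d = −0.5·ln(0.500001) − 0.25·ln(0.714286) = −0.5·(-0.693145) − 0.25·(-0.336472) = 0.4307.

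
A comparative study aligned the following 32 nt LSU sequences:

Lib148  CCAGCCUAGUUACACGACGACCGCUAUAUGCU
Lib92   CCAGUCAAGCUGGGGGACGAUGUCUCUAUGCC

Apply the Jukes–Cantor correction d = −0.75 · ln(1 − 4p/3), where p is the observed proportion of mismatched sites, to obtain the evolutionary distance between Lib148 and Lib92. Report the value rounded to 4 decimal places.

The sequences differ at positions 5 (C/U), 7 (U/A), 10 (U/C), 12 (A/G), 13 (C/G), 14 (A/G), 15 (C/G), 21 (C/U), 22 (C/G), 23 (G/U), 26 (A/C), 32 (U/C).
p = 12/32 = 0.375000.
d = −0.75 · ln(1 − (4/3)·0.375000) = −0.75 · ln(0.500000) = −0.75 · (-0.693147) = 0.5199.

0.5199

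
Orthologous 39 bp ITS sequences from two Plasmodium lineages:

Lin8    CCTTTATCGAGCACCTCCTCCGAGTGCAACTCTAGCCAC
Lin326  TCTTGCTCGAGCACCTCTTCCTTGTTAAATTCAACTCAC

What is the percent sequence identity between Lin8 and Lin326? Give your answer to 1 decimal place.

69.2%

Mismatches occur at site 1 (C→T), site 5 (T→G), site 6 (A→C), site 18 (C→T), site 22 (G→T), site 23 (A→T), site 26 (G→T), site 27 (C→A), site 30 (C→T), site 33 (T→A), site 35 (G→C), site 36 (C→T).
27 of the 39 sites match, so the percent identity is 27/39 × 100 = 69.2%.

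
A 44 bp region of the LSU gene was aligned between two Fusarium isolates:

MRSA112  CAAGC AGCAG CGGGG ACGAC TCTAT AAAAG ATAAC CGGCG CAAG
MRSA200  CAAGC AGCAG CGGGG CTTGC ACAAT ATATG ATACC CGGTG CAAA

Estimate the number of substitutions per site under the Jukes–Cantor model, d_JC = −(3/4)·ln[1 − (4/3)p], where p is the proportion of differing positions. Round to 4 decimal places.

Differing sites — 16:A/C; 17:C/T; 18:G/T; 19:A/G; 21:T/A; 23:T/A; 27:A/T; 29:A/T; 34:A/C; 39:C/T; 44:G/A.
p = 11/44 = 0.250000.
d = −0.75 · ln(1 − (4/3)·0.250000) = −0.75 · ln(0.666667) = −0.75 · (-0.405465) = 0.3041.

0.3041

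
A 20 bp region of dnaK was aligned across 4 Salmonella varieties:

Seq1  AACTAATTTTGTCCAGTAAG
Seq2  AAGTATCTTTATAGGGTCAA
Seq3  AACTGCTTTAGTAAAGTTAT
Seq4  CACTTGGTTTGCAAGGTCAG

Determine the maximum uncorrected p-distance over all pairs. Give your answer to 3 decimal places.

0.500

Pairwise Hamming distances:
  Seq1 vs Seq2: 9
  Seq1 vs Seq3: 7
  Seq1 vs Seq4: 9
  Seq2 vs Seq3: 10
  Seq2 vs Seq4: 9
  Seq3 vs Seq4: 9
The largest is 10 mismatches, between Seq2 and Seq3; p = 10/20 = 0.500.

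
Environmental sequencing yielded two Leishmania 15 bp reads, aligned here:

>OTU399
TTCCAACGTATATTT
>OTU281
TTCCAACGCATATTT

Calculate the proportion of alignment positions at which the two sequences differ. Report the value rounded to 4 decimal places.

The sequences differ at position 9 (T/C).
There are 1 differences over 15 sites, so p = 1/15 = 0.0667.

0.0667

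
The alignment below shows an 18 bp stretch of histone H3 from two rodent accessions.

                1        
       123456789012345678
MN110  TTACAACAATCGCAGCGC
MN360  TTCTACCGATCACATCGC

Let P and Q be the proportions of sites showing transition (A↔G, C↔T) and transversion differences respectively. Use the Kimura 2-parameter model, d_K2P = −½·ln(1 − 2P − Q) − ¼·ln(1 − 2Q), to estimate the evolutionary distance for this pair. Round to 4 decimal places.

Differing sites — 3:A/C (Tv); 4:C/T (Ti); 6:A/C (Tv); 8:A/G (Ti); 12:G/A (Ti); 15:G/T (Tv).
Of the 6 differences, 3 transitions and 3 transversions over 18 sites: P = 3/18 = 0.166667, Q = 3/18 = 0.166667.
d = −0.5·ln(0.499999) − 0.25·ln(0.666666) = −0.5·(-0.693149) − 0.25·(-0.405466) = 0.4479.

0.4479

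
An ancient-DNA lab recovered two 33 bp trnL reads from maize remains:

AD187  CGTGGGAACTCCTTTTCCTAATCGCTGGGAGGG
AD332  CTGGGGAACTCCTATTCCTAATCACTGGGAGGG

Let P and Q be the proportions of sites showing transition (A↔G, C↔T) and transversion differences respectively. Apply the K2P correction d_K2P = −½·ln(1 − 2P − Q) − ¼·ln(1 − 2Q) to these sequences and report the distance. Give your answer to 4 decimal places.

The sequences differ at positions 2 (G/T, transversion), 3 (T/G, transversion), 14 (T/A, transversion), 24 (G/A, transition).
Of the 4 differences, 1 transition and 3 transversions over 33 sites: P = 1/33 = 0.030303, Q = 3/33 = 0.090909.
d = −0.5·ln(0.848485) − 0.25·ln(0.818182) = −0.5·(-0.164303) − 0.25·(-0.200670) = 0.1323.

0.1323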